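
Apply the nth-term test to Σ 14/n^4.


lim(n→∞) 14/n^4 = 0
lim aₙ = 0 → nth-term test is INCONCLUSIVE
(Need other tests; this is actually a convergent p-series with p=4 > 1)

Inconclusive (lim aₙ = 0; need another test)


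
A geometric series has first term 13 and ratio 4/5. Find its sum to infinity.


S∞ = a₁/(1-r) = 13/(1 - 4/5)
= 13/(1/5)
= 65

S∞ = 65


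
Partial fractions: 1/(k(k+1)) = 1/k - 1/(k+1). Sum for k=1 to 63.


1/(k(k+1)) = 1/k - 1/(k+1) (partial fractions)
Telescoping: Σ = 1 - 1/64 = 63/64

Sum = 63/64


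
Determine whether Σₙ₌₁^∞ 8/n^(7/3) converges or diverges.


p-series test: Σ c/n^p converges if p > 1, diverges if p ≤ 1 (constant c > 0 doesn't affect convergence).
p = 7/3
7/3 > 1 → CONVERGES

Converges (p = 7/3 > 1)


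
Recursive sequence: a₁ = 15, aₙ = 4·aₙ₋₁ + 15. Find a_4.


Computing step by step:
a_1 = 15
a_2 = 75
a_3 = 315
a_4 = 1275


a_4 = 1275


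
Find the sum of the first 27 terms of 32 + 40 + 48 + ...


aₙ = 32 + (27-1)×8 = 240
Sₙ = n(a₁+aₙ)/2 = 27×(32+240)/2
= 27×272/2 = 3672

S_27 = 3672


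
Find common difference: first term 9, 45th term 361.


d = (aₙ - a₁)/(n-1)
= (361 - 9)/(45-1)
= 352/44 = 8

d = 8


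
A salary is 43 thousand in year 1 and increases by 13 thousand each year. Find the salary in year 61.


aₙ = a₁ + (n-1)d
= 43 + (61-1)×13
= 43 + 780
= 823

a_61 = 823


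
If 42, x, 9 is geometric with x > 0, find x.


GM = √(42×9) = √378 = 19.4422

GM = 19.4422


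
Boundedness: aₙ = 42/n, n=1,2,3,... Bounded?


a₁ = 42, a₂ = 42/2, a₃ = 42/3, ...
0 < aₙ ≤ 42 for all n ≥ 1
Lower bound: 0, Upper bound: 42
The sequence IS bounded

Bounded (0 < aₙ ≤ 42)


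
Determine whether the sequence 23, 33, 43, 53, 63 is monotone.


Differences: 10, 10, 10, 10
All differences > 0 → strictly INCREASING

Monotonically increasing


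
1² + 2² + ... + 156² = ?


n = 156
n(n+1)(2n+1)/6 = 156×157×313/6
= 7665996/6 = 1277666

Σk² = 1277666


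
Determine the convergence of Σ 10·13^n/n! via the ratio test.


aₙ = 10·13^n/n!
a_{n+1}/aₙ = 13^(n+1)/(n+1)! × n!/13^n  (constant 10 cancels)
= 13/(n+1)
L = lim(n→∞) 13/(n+1) = 0
L < 1 → series CONVERGES

Converges (ratio test: L = 0 < 1)


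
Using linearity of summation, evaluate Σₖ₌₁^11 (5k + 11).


Σ(5k+11) = 5·Σk + 11·n
= 5·66 + 11·11
= 330 + 121 = 451

Σ = 451


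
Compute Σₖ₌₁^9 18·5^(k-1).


Sₙ = 18×(5^9 - 1)/(5 - 1)
= 18×(1953125 - 1)/4
= 18×1953124/4
= 8789058

S_9 = 8789058


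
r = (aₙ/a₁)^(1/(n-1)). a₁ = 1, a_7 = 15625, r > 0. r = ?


r^(n-1) = aₙ/a₁
r^6 = 15625/1 = 15625
r = 15625^(1/6)
= ±5; taking r > 0 gives r = 5

r = 5


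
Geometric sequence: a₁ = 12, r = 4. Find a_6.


aₙ = a₁·r^(n-1)
= 12×4^5
= 12×1024
= 12288

a_6 = 12288


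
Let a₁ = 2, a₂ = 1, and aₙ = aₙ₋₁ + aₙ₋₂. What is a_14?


Computing iteratively: 2, 1, 3, 4, 7, 11, 18, 29, 47, 76, 123, 199, ...
a_14 = 521

a_14 = 521


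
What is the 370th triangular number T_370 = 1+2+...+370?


n(n+1)/2 = 370×371/2 = 137270/2 = 68635

Σk = 68635


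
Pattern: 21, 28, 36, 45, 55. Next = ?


Pattern: triangular numbers: n(n+1)/2
Terms: 21, 28, 36, 45, 55
Next term = 66

Next term = 66


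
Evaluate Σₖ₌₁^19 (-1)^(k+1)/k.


S = 1 - 1/2 + 1/3 - 1/4 + 1/5 - 1/6 + 1/7 - 1/8 ± ...
= 0.7188
(Full series converges to +ln(2) ≈ +0.6931)

S_19 = 0.7188


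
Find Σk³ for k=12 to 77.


Σₖ₌12^77 k³ = [77·78/2]² − [11·12/2]²
= 9018009 − 4356 = 9013653

Σk³ = 9013653


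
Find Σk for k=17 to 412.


Σₖ₌17^412 k = Σₖ₌₁^412 k − Σₖ₌₁^16 k
= 412·413/2 − 16·17/2
= 85078 − 136 = 84942

Σk = 84942


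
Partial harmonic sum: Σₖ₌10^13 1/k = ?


Σₖ₌10^13 1/k = 1/10 + 1/11 + 1/12 + 1/13
= 3013/8580
≈ 0.3512

Sum = 3013/8580 ≈ 0.3512


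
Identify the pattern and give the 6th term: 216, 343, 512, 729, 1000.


Pattern: perfect cubes: n³
Terms: 216, 343, 512, 729, 1000
Next term = 1331

Next term = 1331


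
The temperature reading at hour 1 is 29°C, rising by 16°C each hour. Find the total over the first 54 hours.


aₙ = 29 + (54-1)×16 = 877
Sₙ = n(a₁+aₙ)/2 = 54×(29+877)/2
= 54×906/2 = 24462

S_54 = 24462


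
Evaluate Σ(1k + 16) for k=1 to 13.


Σ(1k+16) = 1·Σk + 16·n
= 1·91 + 16·13
= 91 + 208 = 299

Σ = 299


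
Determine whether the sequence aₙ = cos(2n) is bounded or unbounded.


For all n, -1 ≤ cos(2n) ≤ 1, so -1 ≤ cos(2n) ≤ 1
Lower bound: -1, Upper bound: 1
The sequence IS bounded

Bounded (-1 ≤ aₙ ≤ 1)


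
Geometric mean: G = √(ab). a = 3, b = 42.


GM = √(3×42) = √126 = 11.225

GM = 11.225


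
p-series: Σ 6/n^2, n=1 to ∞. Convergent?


p-series test: Σ c/n^p converges if p > 1, diverges if p ≤ 1 (constant c > 0 doesn't affect convergence).
p = 2
2 > 1 → CONVERGES

Converges (p = 2 > 1)


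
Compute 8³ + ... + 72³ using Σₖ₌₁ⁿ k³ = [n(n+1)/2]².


Σₖ₌8^72 k³ = [72·73/2]² − [7·8/2]²
= 6906384 − 784 = 6905600

Σk³ = 6905600


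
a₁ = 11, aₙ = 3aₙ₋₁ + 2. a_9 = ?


Computing step by step:
a_1 = 11
a_2 = 35
a_3 = 107
a_4 = 323
a_5 = 971
a_6 = 2915
a_7 = 8747
a_8 = 26243
a_9 = 78731


a_9 = 78731


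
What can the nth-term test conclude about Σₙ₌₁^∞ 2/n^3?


lim(n→∞) 2/n^3 = 0
lim aₙ = 0 → nth-term test is INCONCLUSIVE
(Need other tests; this is actually a convergent p-series with p=3 > 1)

Inconclusive (lim aₙ = 0; need another test)


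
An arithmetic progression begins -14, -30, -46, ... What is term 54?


aₙ = a₁ + (n-1)d
= -14 + (54-1)×-16
= -14 - 848
= -862

a_54 = -862


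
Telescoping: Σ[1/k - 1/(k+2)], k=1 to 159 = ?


Telescoping with gap 2: two head and two tail terms survive.
= (1 + 1/2) - (1/160 + 1/161)
= 3/2 - 1/160 - 1/161 = 38319/25760

Sum = 38319/25760


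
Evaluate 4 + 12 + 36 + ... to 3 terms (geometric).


Sₙ = 4×(3^3 - 1)/(3 - 1)
= 4×(27 - 1)/2
= 4×26/2
= 52

S_3 = 52


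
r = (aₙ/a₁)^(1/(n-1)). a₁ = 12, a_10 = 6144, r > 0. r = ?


r^(n-1) = aₙ/a₁
r^9 = 6144/12 = 512
r = 512^(1/9)
= 2

r = 2


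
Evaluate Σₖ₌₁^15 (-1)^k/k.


S = -1 + 1/2 - 1/3 + 1/4 - 1/5 + 1/6 - 1/7 + 1/8 ± ...
= -0.7254
(Full series converges to -ln(2) ≈ -0.6931)

S_15 = -0.7254


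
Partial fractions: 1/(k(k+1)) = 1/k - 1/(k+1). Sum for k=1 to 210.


1/(k(k+1)) = 1/k - 1/(k+1) (partial fractions)
Telescoping: Σ = 1 - 1/211 = 210/211

Sum = 210/211


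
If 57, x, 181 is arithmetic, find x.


AM = (57 + 181)/2 = 238/2 = 119

AM = 119


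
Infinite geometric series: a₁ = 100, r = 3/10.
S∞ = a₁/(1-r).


S∞ = a₁/(1-r) = 100/(1 - 3/10)
= 100/(7/10)
= 1000/7

S∞ = 1000/7


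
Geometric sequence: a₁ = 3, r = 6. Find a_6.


aₙ = a₁·r^(n-1)
= 3×6^5
= 3×7776
= 23328

a_6 = 23328


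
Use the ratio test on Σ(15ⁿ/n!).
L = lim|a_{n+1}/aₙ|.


aₙ = 15^n/n!
a_{n+1}/aₙ = 15^(n+1)/(n+1)! × n!/15^n
= 15/(n+1)
L = lim(n→∞) 15/(n+1) = 0
L < 1 → series CONVERGES

Converges (ratio test: L = 0 < 1)


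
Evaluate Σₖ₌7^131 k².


Σₖ₌7^131 k² = Σₖ₌₁^131 k² − Σₖ₌₁^6 k²
= 131·132·263/6 − 6·7·13/6
= 757966 − 91 = 757875

Σk² = 757875


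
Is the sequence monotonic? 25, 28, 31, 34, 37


Differences: 3, 3, 3, 3
All differences > 0 → strictly INCREASING

Monotonically increasing


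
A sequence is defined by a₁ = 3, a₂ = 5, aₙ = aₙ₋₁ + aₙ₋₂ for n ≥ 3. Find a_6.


Computing iteratively: 3, 5, 8, 13, 21, 34
a_6 = 34

a_6 = 34


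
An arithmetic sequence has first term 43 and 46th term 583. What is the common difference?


d = (aₙ - a₁)/(n-1)
= (583 - 43)/(46-1)
= 540/45 = 12

d = 12


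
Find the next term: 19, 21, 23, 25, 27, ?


Pattern: arithmetic (d=2)
Terms: 19, 21, 23, 25, 27
Next term = 29

Next term = 29


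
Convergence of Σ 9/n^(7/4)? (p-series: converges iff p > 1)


p-series test: Σ c/n^p converges if p > 1, diverges if p ≤ 1 (constant c > 0 doesn't affect convergence).
p = 7/4
7/4 > 1 → CONVERGES

Converges (p = 7/4 > 1)


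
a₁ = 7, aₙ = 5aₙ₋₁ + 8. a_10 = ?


Computing step by step:
a_1 = 7
a_2 = 43
a_3 = 223
a_4 = 1123
a_5 = 5623
a_6 = 28123
a_7 = 140623
a_8 = 703123
a_9 = 3515623
a_10 = 17578123


a_10 = 17578123


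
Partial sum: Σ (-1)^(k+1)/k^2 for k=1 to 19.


S = 1 - 1/4 + 1/9 - 1/16 + 1/25 - 1/36 + 1/49 - 1/64 ± ...
= 0.8238
(Full series converges to +π²/12 ≈ +0.8225)

S_19 = 0.8238


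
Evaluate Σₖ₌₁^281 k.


n(n+1)/2 = 281×282/2 = 79242/2 = 39621

Σk = 39621


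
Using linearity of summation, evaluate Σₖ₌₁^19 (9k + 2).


Σ(9k+2) = 9·Σk + 2·n
= 9·190 + 2·19
= 1710 + 38 = 1748

Σ = 1748


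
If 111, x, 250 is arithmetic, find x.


AM = (111 + 250)/2 = 361/2 = 180.5

AM = 180.5


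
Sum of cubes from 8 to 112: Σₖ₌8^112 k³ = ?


Σₖ₌8^112 k³ = [112·113/2]² − [7·8/2]²
= 40043584 − 784 = 40042800

Σk³ = 40042800


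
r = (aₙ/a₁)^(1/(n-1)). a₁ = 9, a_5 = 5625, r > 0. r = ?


r^(n-1) = aₙ/a₁
r^4 = 5625/9 = 625
r = 625^(1/4)
= ±5; taking r > 0 gives r = 5

r = 5


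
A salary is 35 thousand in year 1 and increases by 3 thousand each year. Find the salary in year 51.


aₙ = a₁ + (n-1)d
= 35 + (51-1)×3
= 35 + 150
= 185

a_51 = 185


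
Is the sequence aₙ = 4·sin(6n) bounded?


For all n, -1 ≤ sin(6n) ≤ 1, so -4 ≤ 4·sin(6n) ≤ 4
Lower bound: -4, Upper bound: 4
The sequence IS bounded

Bounded (-4 ≤ aₙ ≤ 4)


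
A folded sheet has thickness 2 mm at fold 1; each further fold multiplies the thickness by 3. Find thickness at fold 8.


aₙ = a₁·r^(n-1)
= 2×3^7
= 2×2187
= 4374

a_8 = 4374


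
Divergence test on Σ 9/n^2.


lim(n→∞) 9/n^2 = 0
lim aₙ = 0 → nth-term test is INCONCLUSIVE
(Need other tests; this is actually a convergent p-series with p=2 > 1)

Inconclusive (lim aₙ = 0; need another test)


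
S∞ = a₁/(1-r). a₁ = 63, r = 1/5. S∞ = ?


S∞ = a₁/(1-r) = 63/(1 - 1/5)
= 63/(4/5)
= 315/4

S∞ = 315/4


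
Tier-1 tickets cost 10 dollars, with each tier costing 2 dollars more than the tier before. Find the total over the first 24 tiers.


aₙ = 10 + (24-1)×2 = 56
Sₙ = n(a₁+aₙ)/2 = 24×(10+56)/2
= 24×66/2 = 792

S_24 = 792


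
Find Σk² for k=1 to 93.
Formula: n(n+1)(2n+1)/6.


n = 93
n(n+1)(2n+1)/6 = 93×94×187/6
= 1634754/6 = 272459

Σk² = 272459


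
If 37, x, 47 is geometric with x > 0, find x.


GM = √(37×47) = √1739 = 41.7013

GM = 41.7013


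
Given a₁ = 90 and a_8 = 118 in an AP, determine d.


d = (aₙ - a₁)/(n-1)
= (118 - 90)/(8-1)
= 28/7 = 4

d = 4


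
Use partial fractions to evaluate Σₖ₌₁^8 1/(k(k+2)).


1/(k(k+2)) = (1/2)·(1/k - 1/(k+2)) (partial fractions)
Telescoping: Σ = (1/2)·(1 + 1/2 - 1/9 - 1/10) = 29/45

Sum = 29/45


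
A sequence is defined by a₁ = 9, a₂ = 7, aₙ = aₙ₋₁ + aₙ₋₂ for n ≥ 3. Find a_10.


Computing iteratively: 9, 7, 16, 23, 39, 62, 101, 163, 264, 427
a_10 = 427

a_10 = 427


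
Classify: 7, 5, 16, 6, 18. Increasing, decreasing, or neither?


Differences: -2, 11, -10, 12
Difference at position 2 is +11 (> 0) but position 1 is -2 (< 0) — sequence both rises and falls
→ NOT monotonic

Not monotonic


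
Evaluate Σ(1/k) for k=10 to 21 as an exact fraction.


Σₖ₌10^21 1/k = 1/10 + 1/11 + 1/12 + ... + 1/21
= 190049623/232792560
≈ 0.8164

Sum = 190049623/232792560 ≈ 0.8164


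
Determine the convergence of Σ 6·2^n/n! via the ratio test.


aₙ = 6·2^n/n!
a_{n+1}/aₙ = 2^(n+1)/(n+1)! × n!/2^n  (constant 6 cancels)
= 2/(n+1)
L = lim(n→∞) 2/(n+1) = 0
L < 1 → series CONVERGES

Converges (ratio test: L = 0 < 1)


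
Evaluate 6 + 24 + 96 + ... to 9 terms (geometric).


Sₙ = 6×(4^9 - 1)/(4 - 1)
= 6×(262144 - 1)/3
= 6×262143/3
= 524286

S_9 = 524286


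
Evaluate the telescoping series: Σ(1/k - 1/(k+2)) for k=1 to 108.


Telescoping with gap 2: two head and two tail terms survive.
= (1 + 1/2) - (1/109 + 1/110)
= 3/2 - 1/109 - 1/110 = 8883/5995

Sum = 8883/5995


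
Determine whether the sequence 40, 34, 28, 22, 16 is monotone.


Differences: -6, -6, -6, -6
All differences < 0 → strictly DECREASING

Monotonically decreasing


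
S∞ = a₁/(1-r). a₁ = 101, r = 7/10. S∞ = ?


S∞ = a₁/(1-r) = 101/(1 - 7/10)
= 101/(3/10)
= 1010/3

S∞ = 1010/3


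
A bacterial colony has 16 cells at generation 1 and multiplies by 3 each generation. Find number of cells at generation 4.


aₙ = a₁·r^(n-1)
= 16×3^3
= 16×27
= 432

a_4 = 432


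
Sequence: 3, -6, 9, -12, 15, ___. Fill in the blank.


Pattern: alternating sign, magnitude arithmetic (d=3)
Terms: 3, -6, 9, -12, 15
Next term = -18

Next term = -18


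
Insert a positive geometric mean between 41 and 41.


GM = √(41×41) = √1681 = 41

GM = 41


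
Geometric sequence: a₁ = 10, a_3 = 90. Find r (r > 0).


r^(n-1) = aₙ/a₁
r^2 = 90/10 = 9
r = 9^(1/2)
= ±3; taking r > 0 gives r = 3

r = 3


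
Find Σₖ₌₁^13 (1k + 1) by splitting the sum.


Σ(1k+1) = 1·Σk + 1·n
= 1·91 + 1·13
= 91 + 13 = 104

Σ = 104


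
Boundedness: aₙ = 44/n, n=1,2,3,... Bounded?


a₁ = 44, a₂ = 44/2, a₃ = 44/3, ...
0 < aₙ ≤ 44 for all n ≥ 1
Lower bound: 0, Upper bound: 44
The sequence IS bounded

Bounded (0 < aₙ ≤ 44)


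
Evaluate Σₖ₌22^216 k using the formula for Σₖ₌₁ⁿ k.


Σₖ₌22^216 k = Σₖ₌₁^216 k − Σₖ₌₁^21 k
= 216·217/2 − 21·22/2
= 23436 − 231 = 23205

Σk = 23205


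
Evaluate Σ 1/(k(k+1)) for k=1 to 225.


1/(k(k+1)) = 1/k - 1/(k+1) (partial fractions)
Telescoping: Σ = 1 - 1/226 = 225/226

Sum = 225/226


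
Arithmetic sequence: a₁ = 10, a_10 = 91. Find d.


d = (aₙ - a₁)/(n-1)
= (91 - 10)/(10-1)
= 81/9 = 9

d = 9


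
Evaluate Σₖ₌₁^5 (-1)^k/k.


S = -1 + 1/2 - 1/3 + 1/4 - 1/5
= -0.7833
(Full series converges to -ln(2) ≈ -0.6931)

S_5 = -0.7833


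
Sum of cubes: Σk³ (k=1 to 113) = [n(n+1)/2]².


n(n+1)/2 = 113×114/2 = 6441
Σk³ = 6441² = 41486481

Σk³ = 41486481


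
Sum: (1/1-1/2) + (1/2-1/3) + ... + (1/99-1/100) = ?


Telescoping: adjacent terms cancel.
= 1/1 - 1/100
= 1 - 1/100 = 99/100

Sum = 99/100


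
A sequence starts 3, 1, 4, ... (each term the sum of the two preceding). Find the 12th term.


Computing iteratively: 3, 1, 4, 5, 9, 14, 23, 37, 60, 97, 157, 254
a_12 = 254

a_12 = 254


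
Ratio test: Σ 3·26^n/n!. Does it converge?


aₙ = 3·26^n/n!
a_{n+1}/aₙ = 26^(n+1)/(n+1)! × n!/26^n  (constant 3 cancels)
= 26/(n+1)
L = lim(n→∞) 26/(n+1) = 0
L < 1 → series CONVERGES

Converges (ratio test: L = 0 < 1)


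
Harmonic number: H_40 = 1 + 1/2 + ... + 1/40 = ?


H_40 = 1/1 + 1/2 + 1/3 + ... + 1/40
= 2078178381193813/485721041551200
≈ 4.2785

H_40 = 2078178381193813/485721041551200 ≈ 4.2785


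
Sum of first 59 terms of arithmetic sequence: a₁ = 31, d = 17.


aₙ = 31 + (59-1)×17 = 1017
Sₙ = n(a₁+aₙ)/2 = 59×(31+1017)/2
= 59×1048/2 = 30916

S_59 = 30916


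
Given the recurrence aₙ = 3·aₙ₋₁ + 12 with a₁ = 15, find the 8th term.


Computing step by step:
a_1 = 15
a_2 = 57
a_3 = 183
a_4 = 561
a_5 = 1695
a_6 = 5097
a_7 = 15303
a_8 = 45921


a_8 = 45921


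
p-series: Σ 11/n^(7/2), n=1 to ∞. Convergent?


p-series test: Σ c/n^p converges if p > 1, diverges if p ≤ 1 (constant c > 0 doesn't affect convergence).
p = 7/2
7/2 > 1 → CONVERGES

Converges (p = 7/2 > 1)


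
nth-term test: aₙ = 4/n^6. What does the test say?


lim(n→∞) 4/n^6 = 0
lim aₙ = 0 → nth-term test is INCONCLUSIVE
(Need other tests; this is actually a convergent p-series with p=6 > 1)

Inconclusive (lim aₙ = 0; need another test)


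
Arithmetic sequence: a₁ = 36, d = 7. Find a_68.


aₙ = a₁ + (n-1)d
= 36 + (68-1)×7
= 36 + 469
= 505

a_68 = 505


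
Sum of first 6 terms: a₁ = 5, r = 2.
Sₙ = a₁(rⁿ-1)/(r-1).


Sₙ = 5×(2^6 - 1)/(2 - 1)
= 5×(64 - 1)/1
= 5×63/1
= 315

S_6 = 315


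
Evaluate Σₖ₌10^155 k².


Σₖ₌10^155 k² = Σₖ₌₁^155 k² − Σₖ₌₁^9 k²
= 155·156·311/6 − 9·10·19/6
= 1253330 − 285 = 1253045

Σk² = 1253045


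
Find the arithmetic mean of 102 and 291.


AM = (102 + 291)/2 = 393/2 = 196.5

AM = 196.5


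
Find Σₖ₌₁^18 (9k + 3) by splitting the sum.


Σ(9k+3) = 9·Σk + 3·n
= 9·171 + 3·18
= 1539 + 54 = 1593

Σ = 1593


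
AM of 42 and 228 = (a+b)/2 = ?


AM = (42 + 228)/2 = 270/2 = 135

AM = 135


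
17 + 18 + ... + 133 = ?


Σₖ₌17^133 k = Σₖ₌₁^133 k − Σₖ₌₁^16 k
= 133·134/2 − 16·17/2
= 8911 − 136 = 8775

Σk = 8775


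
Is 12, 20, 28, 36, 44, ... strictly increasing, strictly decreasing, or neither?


Differences: 8, 8, 8, 8
All differences > 0 → strictly INCREASING

Monotonically increasing


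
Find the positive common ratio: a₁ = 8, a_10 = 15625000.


r^(n-1) = aₙ/a₁
r^9 = 15625000/8 = 1953125
r = 1953125^(1/9)
= 5

r = 5


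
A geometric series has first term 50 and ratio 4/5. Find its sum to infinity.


S∞ = a₁/(1-r) = 50/(1 - 4/5)
= 50/(1/5)
= 250

S∞ = 250


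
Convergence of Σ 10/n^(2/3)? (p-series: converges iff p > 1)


p-series test: Σ c/n^p converges if p > 1, diverges if p ≤ 1 (constant c > 0 doesn't affect convergence).
p = 2/3
2/3 ≤ 1 → DIVERGES

Diverges (p = 2/3 ≤ 1)


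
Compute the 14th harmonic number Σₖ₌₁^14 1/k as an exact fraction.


H_14 = 1/1 + 1/2 + 1/3 + ... + 1/14
= 1171733/360360
≈ 3.2516

H_14 = 1171733/360360 ≈ 3.2516


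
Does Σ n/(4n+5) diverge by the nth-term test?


lim(n→∞) n/(4n+5) = 1/4 = 1/4  (divide numerator and denominator by n)
lim aₙ = 1/4 ≠ 0 → series DIVERGES

Diverges (lim aₙ = 1/4 ≠ 0)


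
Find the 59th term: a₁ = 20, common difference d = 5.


aₙ = a₁ + (n-1)d
= 20 + (59-1)×5
= 20 + 290
= 310

a_59 = 310


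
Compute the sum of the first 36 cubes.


n(n+1)/2 = 36×37/2 = 666
Σk³ = 666² = 443556

Σk³ = 443556


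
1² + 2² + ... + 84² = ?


n = 84
n(n+1)(2n+1)/6 = 84×85×169/6
= 1206660/6 = 201110

Σk² = 201110


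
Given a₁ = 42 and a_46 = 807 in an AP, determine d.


d = (aₙ - a₁)/(n-1)
= (807 - 42)/(46-1)
= 765/45 = 17

d = 17


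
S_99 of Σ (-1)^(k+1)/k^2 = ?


S = 1 - 1/4 + 1/9 - 1/16 + 1/25 - 1/36 + 1/49 - 1/64 ± ...
= 0.8225
(Full series converges to +π²/12 ≈ +0.8225)

S_99 = 0.8225


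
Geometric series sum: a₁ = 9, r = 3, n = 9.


Sₙ = 9×(3^9 - 1)/(3 - 1)
= 9×(19683 - 1)/2
= 9×19682/2
= 88569

S_9 = 88569


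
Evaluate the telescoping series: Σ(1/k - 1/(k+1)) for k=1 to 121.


Telescoping: adjacent terms cancel.
= 1/1 - 1/122
= 1 - 1/122 = 121/122

Sum = 121/122


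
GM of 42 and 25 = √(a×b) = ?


GM = √(42×25) = √1050 = 32.4037

GM = 32.4037


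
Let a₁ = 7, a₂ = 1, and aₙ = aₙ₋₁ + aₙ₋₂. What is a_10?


Computing iteratively: 7, 1, 8, 9, 17, 26, 43, 69, 112, 181
a_10 = 181

a_10 = 181


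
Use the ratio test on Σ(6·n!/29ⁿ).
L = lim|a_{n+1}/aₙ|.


aₙ = 6·n!/29^n
a_{n+1}/aₙ = (n+1)!/29^(n+1) × 29^n/n!  (constant 6 cancels)
= (n+1)/29
L = lim(n→∞) (n+1)/29 = ∞
L > 1 → series DIVERGES

Diverges (ratio test: L = ∞ > 1)


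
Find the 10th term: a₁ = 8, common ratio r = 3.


aₙ = a₁·r^(n-1)
= 8×3^9
= 8×19683
= 157464

a_10 = 157464


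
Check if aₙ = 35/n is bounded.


a₁ = 35, a₂ = 35/2, a₃ = 35/3, ...
0 < aₙ ≤ 35 for all n ≥ 1
Lower bound: 0, Upper bound: 35
The sequence IS bounded

Bounded (0 < aₙ ≤ 35)


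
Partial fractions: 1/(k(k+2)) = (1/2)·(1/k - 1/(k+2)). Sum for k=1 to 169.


1/(k(k+2)) = (1/2)·(1/k - 1/(k+2)) (partial fractions)
Telescoping: Σ = (1/2)·(1 + 1/2 - 1/170 - 1/171) = 10816/14535

Sum = 10816/14535


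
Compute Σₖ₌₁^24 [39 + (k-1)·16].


aₙ = 39 + (24-1)×16 = 407
Sₙ = n(a₁+aₙ)/2 = 24×(39+407)/2
= 24×446/2 = 5352

S_24 = 5352


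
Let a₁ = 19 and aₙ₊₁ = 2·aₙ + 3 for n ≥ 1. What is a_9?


Computing step by step:
a_1 = 19
a_2 = 41
a_3 = 85
a_4 = 173
a_5 = 349
a_6 = 701
a_7 = 1405
a_8 = 2813
a_9 = 5629


a_9 = 5629


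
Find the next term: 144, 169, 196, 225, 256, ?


Pattern: perfect squares: n²
Terms: 144, 169, 196, 225, 256
Next term = 289

Next term = 289


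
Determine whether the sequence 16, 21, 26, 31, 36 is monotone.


Differences: 5, 5, 5, 5
All differences > 0 → strictly INCREASING

Monotonically increasing


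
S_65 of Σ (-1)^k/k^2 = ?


S = -1 + 1/4 - 1/9 + 1/16 - 1/25 + 1/36 - 1/49 + 1/64 ± ...
= -0.8226
(Full series converges to -π²/12 ≈ -0.8225)

S_65 = -0.8226


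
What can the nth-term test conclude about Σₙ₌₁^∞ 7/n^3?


lim(n→∞) 7/n^3 = 0
lim aₙ = 0 → nth-term test is INCONCLUSIVE
(Need other tests; this is actually a convergent p-series with p=3 > 1)

Inconclusive (lim aₙ = 0; need another test)


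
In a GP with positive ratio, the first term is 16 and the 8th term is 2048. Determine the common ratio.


r^(n-1) = aₙ/a₁
r^7 = 2048/16 = 128
r = 128^(1/7)
= 2

r = 2


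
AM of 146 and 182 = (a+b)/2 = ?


AM = (146 + 182)/2 = 328/2 = 164

AM = 164


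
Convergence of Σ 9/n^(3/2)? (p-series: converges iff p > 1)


p-series test: Σ c/n^p converges if p > 1, diverges if p ≤ 1 (constant c > 0 doesn't affect convergence).
p = 3/2
3/2 > 1 → CONVERGES

Converges (p = 3/2 > 1)


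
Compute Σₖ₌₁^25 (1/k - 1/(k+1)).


Telescoping: adjacent terms cancel.
= 1/1 - 1/26
= 1 - 1/26 = 25/26

Sum = 25/26


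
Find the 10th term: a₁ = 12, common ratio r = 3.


aₙ = a₁·r^(n-1)
= 12×3^9
= 12×19683
= 236196

a_10 = 236196


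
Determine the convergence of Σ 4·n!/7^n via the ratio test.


aₙ = 4·n!/7^n
a_{n+1}/aₙ = (n+1)!/7^(n+1) × 7^n/n!  (constant 4 cancels)
= (n+1)/7
L = lim(n→∞) (n+1)/7 = ∞
L > 1 → series DIVERGES

Diverges (ratio test: L = ∞ > 1)


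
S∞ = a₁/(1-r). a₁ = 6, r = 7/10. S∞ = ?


S∞ = a₁/(1-r) = 6/(1 - 7/10)
= 6/(3/10)
= 20

S∞ = 20


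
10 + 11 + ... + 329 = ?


Σₖ₌10^329 k = Σₖ₌₁^329 k − Σₖ₌₁^9 k
= 329·330/2 − 9·10/2
= 54285 − 45 = 54240

Σk = 54240


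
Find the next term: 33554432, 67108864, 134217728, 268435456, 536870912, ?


Pattern: powers of 2: 2ⁿ
Terms: 33554432, 67108864, 134217728, 268435456, 536870912
Next term = 1073741824

Next term = 1073741824


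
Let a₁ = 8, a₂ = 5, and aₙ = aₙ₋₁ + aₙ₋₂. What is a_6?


Computing iteratively: 8, 5, 13, 18, 31, 49
a_6 = 49

a_6 = 49


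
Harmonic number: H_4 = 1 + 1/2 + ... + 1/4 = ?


H_4 = 1/1 + 1/2 + 1/3 + 1/4
= 25/12
≈ 2.0833

H_4 = 25/12 ≈ 2.0833


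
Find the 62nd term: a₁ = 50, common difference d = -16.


aₙ = a₁ + (n-1)d
= 50 + (62-1)×-16
= 50 - 976
= -926

a_62 = -926


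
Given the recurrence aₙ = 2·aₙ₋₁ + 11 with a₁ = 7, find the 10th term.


Computing step by step:
a_1 = 7
a_2 = 25
a_3 = 61
a_4 = 133
a_5 = 277
a_6 = 565
a_7 = 1141
a_8 = 2293
a_9 = 4597
a_10 = 9205


a_10 = 9205


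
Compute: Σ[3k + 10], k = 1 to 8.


Σ(3k+10) = 3·Σk + 10·n
= 3·36 + 10·8
= 108 + 80 = 188

Σ = 188


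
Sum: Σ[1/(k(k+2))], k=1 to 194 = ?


1/(k(k+2)) = (1/2)·(1/k - 1/(k+2)) (partial fractions)
Telescoping: Σ = (1/2)·(1 + 1/2 - 1/195 - 1/196) = 56939/76440

Sum = 56939/76440


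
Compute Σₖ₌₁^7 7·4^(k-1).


Sₙ = 7×(4^7 - 1)/(4 - 1)
= 7×(16384 - 1)/3
= 7×16383/3
= 38227

S_7 = 38227


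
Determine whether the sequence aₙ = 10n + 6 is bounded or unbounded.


aₙ = 10n + 6 → as n→∞, aₙ→∞
No finite upper bound exists
The sequence is UNBOUNDED

Unbounded (aₙ → ∞ as n → ∞)


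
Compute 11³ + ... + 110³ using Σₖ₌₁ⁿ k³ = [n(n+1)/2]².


Σₖ₌11^110 k³ = [110·111/2]² − [10·11/2]²
= 37271025 − 3025 = 37268000

Σk³ = 37268000


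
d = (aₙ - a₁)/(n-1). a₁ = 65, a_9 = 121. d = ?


d = (aₙ - a₁)/(n-1)
= (121 - 65)/(9-1)
= 56/8 = 7

d = 7


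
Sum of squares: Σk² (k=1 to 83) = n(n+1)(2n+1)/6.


n = 83
n(n+1)(2n+1)/6 = 83×84×167/6
= 1164324/6 = 194054

Σk² = 194054


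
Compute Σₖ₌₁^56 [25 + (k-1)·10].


aₙ = 25 + (56-1)×10 = 575
Sₙ = n(a₁+aₙ)/2 = 56×(25+575)/2
= 56×600/2 = 16800

S_56 = 16800


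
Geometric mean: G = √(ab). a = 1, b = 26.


GM = √(1×26) = √26 = 5.099

GM = 5.099


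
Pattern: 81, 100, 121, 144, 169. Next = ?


Pattern: perfect squares: n²
Terms: 81, 100, 121, 144, 169
Next term = 196

Next term = 196


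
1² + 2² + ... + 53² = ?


n = 53
n(n+1)(2n+1)/6 = 53×54×107/6
= 306234/6 = 51039

Σk² = 51039


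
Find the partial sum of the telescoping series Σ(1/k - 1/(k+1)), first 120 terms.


Telescoping: adjacent terms cancel.
= 1/1 - 1/121
= 1 - 1/121 = 120/121

Sum = 120/121


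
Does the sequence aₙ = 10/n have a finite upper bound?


a₁ = 10, a₂ = 10/2, a₃ = 10/3, ...
0 < aₙ ≤ 10 for all n ≥ 1
Lower bound: 0, Upper bound: 10
The sequence IS bounded

Bounded (0 < aₙ ≤ 10)


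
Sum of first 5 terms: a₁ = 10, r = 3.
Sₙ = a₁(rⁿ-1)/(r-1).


Sₙ = 10×(3^5 - 1)/(3 - 1)
= 10×(243 - 1)/2
= 10×242/2
= 1210

S_5 = 1210


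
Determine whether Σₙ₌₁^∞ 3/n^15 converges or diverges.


p-series test: Σ c/n^p converges if p > 1, diverges if p ≤ 1 (constant c > 0 doesn't affect convergence).
p = 15
15 > 1 → CONVERGES

Converges (p = 15 > 1)


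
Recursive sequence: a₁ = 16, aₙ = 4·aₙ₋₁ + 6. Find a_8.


Computing step by step:
a_1 = 16
a_2 = 70
a_3 = 286
a_4 = 1150
a_5 = 4606
a_6 = 18430
a_7 = 73726
a_8 = 294910


a_8 = 294910


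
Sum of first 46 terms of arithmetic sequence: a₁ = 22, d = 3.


aₙ = 22 + (46-1)×3 = 157
Sₙ = n(a₁+aₙ)/2 = 46×(22+157)/2
= 46×179/2 = 4117

S_46 = 4117


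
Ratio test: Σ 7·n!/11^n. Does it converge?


aₙ = 7·n!/11^n
a_{n+1}/aₙ = (n+1)!/11^(n+1) × 11^n/n!  (constant 7 cancels)
= (n+1)/11
L = lim(n→∞) (n+1)/11 = ∞
L > 1 → series DIVERGES

Diverges (ratio test: L = ∞ > 1)


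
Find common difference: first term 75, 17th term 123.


d = (aₙ - a₁)/(n-1)
= (123 - 75)/(17-1)
= 48/16 = 3

d = 3


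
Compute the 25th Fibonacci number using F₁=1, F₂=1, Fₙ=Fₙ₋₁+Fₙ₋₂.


Fibonacci sequence: 1, 1, 2, 3, 5, 8, 13, 21, 34, 55, 89, ...
F(25) = 75025

F(25) = 75025


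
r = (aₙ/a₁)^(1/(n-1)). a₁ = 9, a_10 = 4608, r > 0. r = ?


r^(n-1) = aₙ/a₁
r^9 = 4608/9 = 512
r = 512^(1/9)
= 2

r = 2


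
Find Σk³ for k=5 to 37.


Σₖ₌5^37 k³ = [37·38/2]² − [4·5/2]²
= 494209 − 100 = 494109

Σk³ = 494109


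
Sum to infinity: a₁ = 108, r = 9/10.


S∞ = a₁/(1-r) = 108/(1 - 9/10)
= 108/(1/10)
= 1080

S∞ = 1080


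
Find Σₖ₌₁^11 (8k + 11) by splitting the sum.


Σ(8k+11) = 8·Σk + 11·n
= 8·66 + 11·11
= 528 + 121 = 649

Σ = 649


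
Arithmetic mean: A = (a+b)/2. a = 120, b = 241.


AM = (120 + 241)/2 = 361/2 = 180.5

AM = 180.5


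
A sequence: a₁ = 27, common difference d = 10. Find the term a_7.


aₙ = a₁ + (n-1)d
= 27 + (7-1)×10
= 27 + 60
= 87

a_7 = 87


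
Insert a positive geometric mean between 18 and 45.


GM = √(18×45) = √810 = 28.4605

GM = 28.4605


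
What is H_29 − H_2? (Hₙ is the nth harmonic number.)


Σₖ₌3^29 1/k = 1/3 + 1/4 + 1/5 + ... + 1/29
= 5733412167187/2329089562800
≈ 2.4617

Sum = 5733412167187/2329089562800 ≈ 2.4617


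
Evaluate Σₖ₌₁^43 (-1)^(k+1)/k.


S = 1 - 1/2 + 1/3 - 1/4 + 1/5 - 1/6 + 1/7 - 1/8 ± ...
= 0.7046
(Full series converges to +ln(2) ≈ +0.6931)

S_43 = 0.7046


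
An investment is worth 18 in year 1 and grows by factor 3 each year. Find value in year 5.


aₙ = a₁·r^(n-1)
= 18×3^4
= 18×81
= 1458

a_5 = 1458


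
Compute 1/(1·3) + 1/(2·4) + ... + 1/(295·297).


1/(k(k+2)) = (1/2)·(1/k - 1/(k+2)) (partial fractions)
Telescoping: Σ = (1/2)·(1 + 1/2 - 1/296 - 1/297) = 131275/175824

Sum = 131275/175824


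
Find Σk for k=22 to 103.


Σₖ₌22^103 k = Σₖ₌₁^103 k − Σₖ₌₁^21 k
= 103·104/2 − 21·22/2
= 5356 − 231 = 5125

Σk = 5125


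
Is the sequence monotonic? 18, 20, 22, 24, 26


Differences: 2, 2, 2, 2
All differences > 0 → strictly INCREASING

Monotonically increasing


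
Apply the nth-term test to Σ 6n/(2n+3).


lim(n→∞) 6n/(2n+3) = 6/2 = 3  (divide numerator and denominator by n)
lim aₙ = 3 ≠ 0 → series DIVERGES

Diverges (lim aₙ = 3 ≠ 0)


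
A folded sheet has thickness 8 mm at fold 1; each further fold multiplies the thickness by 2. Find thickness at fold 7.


aₙ = a₁·r^(n-1)
= 8×2^6
= 8×64
= 512

a_7 = 512


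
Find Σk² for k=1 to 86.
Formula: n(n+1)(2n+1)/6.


n = 86
n(n+1)(2n+1)/6 = 86×87×173/6
= 1294386/6 = 215731

Σk² = 215731


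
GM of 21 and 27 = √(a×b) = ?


GM = √(21×27) = √567 = 23.8118

GM = 23.8118


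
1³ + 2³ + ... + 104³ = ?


n(n+1)/2 = 104×105/2 = 5460
Σk³ = 5460² = 29811600

Σk³ = 29811600


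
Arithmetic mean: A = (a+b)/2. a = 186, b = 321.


AM = (186 + 321)/2 = 507/2 = 253.5

AM = 253.5


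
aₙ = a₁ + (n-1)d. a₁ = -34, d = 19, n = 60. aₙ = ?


aₙ = a₁ + (n-1)d
= -34 + (60-1)×19
= -34 + 1121
= 1087

a_60 = 1087


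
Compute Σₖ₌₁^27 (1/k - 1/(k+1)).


Telescoping: adjacent terms cancel.
= 1/1 - 1/28
= 1 - 1/28 = 27/28

Sum = 27/28


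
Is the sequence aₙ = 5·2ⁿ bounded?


aₙ = 5·2ⁿ → as n→∞, aₙ→∞ (since base 2 > 1)
No finite upper bound exists
The sequence is UNBOUNDED

Unbounded (aₙ → ∞ as n → ∞)


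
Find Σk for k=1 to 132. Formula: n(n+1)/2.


n(n+1)/2 = 132×133/2 = 17556/2 = 8778

Σk = 8778


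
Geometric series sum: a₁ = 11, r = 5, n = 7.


Sₙ = 11×(5^7 - 1)/(5 - 1)
= 11×(78125 - 1)/4
= 11×78124/4
= 214841

S_7 = 214841


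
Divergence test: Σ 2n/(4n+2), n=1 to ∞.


lim(n→∞) 2n/(4n+2) = 2/4 = 1/2  (divide numerator and denominator by n)
lim aₙ = 1/2 ≠ 0 → series DIVERGES

Diverges (lim aₙ = 1/2 ≠ 0)


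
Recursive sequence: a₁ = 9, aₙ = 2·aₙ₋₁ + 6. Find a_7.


Computing step by step:
a_1 = 9
a_2 = 24
a_3 = 54
a_4 = 114
a_5 = 234
a_6 = 474
a_7 = 954


a_7 = 954


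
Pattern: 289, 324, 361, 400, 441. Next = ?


Pattern: perfect squares: n²
Terms: 289, 324, 361, 400, 441
Next term = 484

Next term = 484


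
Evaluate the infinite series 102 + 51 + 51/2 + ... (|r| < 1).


S∞ = a₁/(1-r) = 102/(1 - 1/2)
= 102/(1/2)
= 204

S∞ = 204


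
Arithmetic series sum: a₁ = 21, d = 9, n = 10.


aₙ = 21 + (10-1)×9 = 102
Sₙ = n(a₁+aₙ)/2 = 10×(21+102)/2
= 10×123/2 = 615

S_10 = 615


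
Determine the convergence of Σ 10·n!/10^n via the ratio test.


aₙ = 10·n!/10^n
a_{n+1}/aₙ = (n+1)!/10^(n+1) × 10^n/n!  (constant 10 cancels)
= (n+1)/10
L = lim(n→∞) (n+1)/10 = ∞
L > 1 → series DIVERGES

Diverges (ratio test: L = ∞ > 1)


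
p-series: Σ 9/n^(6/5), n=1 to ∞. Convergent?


p-series test: Σ c/n^p converges if p > 1, diverges if p ≤ 1 (constant c > 0 doesn't affect convergence).
p = 6/5
6/5 > 1 → CONVERGES

Converges (p = 6/5 > 1)


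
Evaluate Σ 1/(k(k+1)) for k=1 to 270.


1/(k(k+1)) = 1/k - 1/(k+1) (partial fractions)
Telescoping: Σ = 1 - 1/271 = 270/271

Sum = 270/271


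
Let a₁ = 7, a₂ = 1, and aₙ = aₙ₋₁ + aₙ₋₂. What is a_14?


Computing iteratively: 7, 1, 8, 9, 17, 26, 43, 69, 112, 181, 293, 474, ...
a_14 = 1241

a_14 = 1241


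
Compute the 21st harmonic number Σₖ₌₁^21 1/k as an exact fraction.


H_21 = 1/1 + 1/2 + 1/3 + ... + 1/21
= 18858053/5173168
≈ 3.6454

H_21 = 18858053/5173168 ≈ 3.6454


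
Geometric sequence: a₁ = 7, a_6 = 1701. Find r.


r^(n-1) = aₙ/a₁
r^5 = 1701/7 = 243
r = 243^(1/5)
= 3

r = 3


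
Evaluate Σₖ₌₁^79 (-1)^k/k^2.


S = -1 + 1/4 - 1/9 + 1/16 - 1/25 + 1/36 - 1/49 + 1/64 ± ...
= -0.8225
(Full series converges to -π²/12 ≈ -0.8225)

S_79 = -0.8225


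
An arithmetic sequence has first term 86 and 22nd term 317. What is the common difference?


d = (aₙ - a₁)/(n-1)
= (317 - 86)/(22-1)
= 231/21 = 11

d = 11


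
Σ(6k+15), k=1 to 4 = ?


Σ(6k+15) = 6·Σk + 15·n
= 6·10 + 15·4
= 60 + 60 = 120

Σ = 120


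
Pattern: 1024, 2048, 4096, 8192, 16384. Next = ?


Pattern: powers of 2: 2ⁿ
Terms: 1024, 2048, 4096, 8192, 16384
Next term = 32768

Next term = 32768


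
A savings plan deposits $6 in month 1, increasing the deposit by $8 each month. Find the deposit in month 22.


aₙ = a₁ + (n-1)d
= 6 + (22-1)×8
= 6 + 168
= 174

a_22 = 174


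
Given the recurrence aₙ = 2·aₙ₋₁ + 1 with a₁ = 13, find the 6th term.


Computing step by step:
a_1 = 13
a_2 = 27
a_3 = 55
a_4 = 111
a_5 = 223
a_6 = 447


a_6 = 447


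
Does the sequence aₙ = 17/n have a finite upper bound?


a₁ = 17, a₂ = 17/2, a₃ = 17/3, ...
0 < aₙ ≤ 17 for all n ≥ 1
Lower bound: 0, Upper bound: 17
The sequence IS bounded

Bounded (0 < aₙ ≤ 17)


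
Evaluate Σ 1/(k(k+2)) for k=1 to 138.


1/(k(k+2)) = (1/2)·(1/k - 1/(k+2)) (partial fractions)
Telescoping: Σ = (1/2)·(1 + 1/2 - 1/139 - 1/140) = 28911/38920

Sum = 28911/38920


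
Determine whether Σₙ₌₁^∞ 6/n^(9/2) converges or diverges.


p-series test: Σ c/n^p converges if p > 1, diverges if p ≤ 1 (constant c > 0 doesn't affect convergence).
p = 9/2
9/2 > 1 → CONVERGES

Converges (p = 9/2 > 1)


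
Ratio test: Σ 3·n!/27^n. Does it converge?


aₙ = 3·n!/27^n
a_{n+1}/aₙ = (n+1)!/27^(n+1) × 27^n/n!  (constant 3 cancels)
= (n+1)/27
L = lim(n→∞) (n+1)/27 = ∞
L > 1 → series DIVERGES

Diverges (ratio test: L = ∞ > 1)


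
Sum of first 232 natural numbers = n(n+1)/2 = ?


n(n+1)/2 = 232×233/2 = 54056/2 = 27028

Σk = 27028


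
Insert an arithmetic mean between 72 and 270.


AM = (72 + 270)/2 = 342/2 = 171

AM = 171


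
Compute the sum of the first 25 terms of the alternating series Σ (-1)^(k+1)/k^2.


S = 1 - 1/4 + 1/9 - 1/16 + 1/25 - 1/36 + 1/49 - 1/64 ± ...
= 0.8232
(Full series converges to +π²/12 ≈ +0.8225)

S_25 = 0.8232


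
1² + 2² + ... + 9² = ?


n = 9
n(n+1)(2n+1)/6 = 9×10×19/6
= 1710/6 = 285

Σk² = 285


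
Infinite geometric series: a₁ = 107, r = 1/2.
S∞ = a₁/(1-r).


S∞ = a₁/(1-r) = 107/(1 - 1/2)
= 107/(1/2)
= 214

S∞ = 214


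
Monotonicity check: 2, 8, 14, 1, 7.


Differences: 6, 6, -13, 6
Difference at position 1 is +6 (> 0) but position 3 is -13 (< 0) — sequence both rises and falls
→ NOT monotonic

Not monotonic


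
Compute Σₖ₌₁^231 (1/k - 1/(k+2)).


Telescoping with gap 2: two head and two tail terms survive.
= (1 + 1/2) - (1/232 + 1/233)
= 3/2 - 1/232 - 1/233 = 80619/54056

Sum = 80619/54056


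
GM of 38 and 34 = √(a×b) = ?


GM = √(38×34) = √1292 = 35.9444

GM = 35.9444


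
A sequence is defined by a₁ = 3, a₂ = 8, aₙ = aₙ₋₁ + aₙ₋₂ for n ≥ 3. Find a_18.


Computing iteratively: 3, 8, 11, 19, 30, 49, 79, 128, 207, 335, 542, 877, ...
a_18 = 15737

a_18 = 15737


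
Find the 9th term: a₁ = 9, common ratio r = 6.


aₙ = a₁·r^(n-1)
= 9×6^8
= 9×1679616
= 15116544

a_9 = 15116544


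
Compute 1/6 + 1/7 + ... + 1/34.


Σₖ₌6^34 1/k = 1/6 + 1/7 + 1/8 + ... + 1/34
= 24087518946229/13127595717600
≈ 1.8349

Sum = 24087518946229/13127595717600 ≈ 1.8349


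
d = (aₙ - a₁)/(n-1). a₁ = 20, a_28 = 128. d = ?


d = (aₙ - a₁)/(n-1)
= (128 - 20)/(28-1)
= 108/27 = 4

d = 4


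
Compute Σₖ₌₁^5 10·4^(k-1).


Sₙ = 10×(4^5 - 1)/(4 - 1)
= 10×(1024 - 1)/3
= 10×1023/3
= 3410

S_5 = 3410


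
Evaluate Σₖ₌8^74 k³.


Σₖ₌8^74 k³ = [74·75/2]² − [7·8/2]²
= 7700625 − 784 = 7699841

Σk³ = 7699841


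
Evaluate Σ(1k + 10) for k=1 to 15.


Σ(1k+10) = 1·Σk + 10·n
= 1·120 + 10·15
= 120 + 150 = 270

Σ = 270


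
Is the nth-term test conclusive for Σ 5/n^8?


lim(n→∞) 5/n^8 = 0
lim aₙ = 0 → nth-term test is INCONCLUSIVE
(Need other tests; this is actually a convergent p-series with p=8 > 1)

Inconclusive (lim aₙ = 0; need another test)


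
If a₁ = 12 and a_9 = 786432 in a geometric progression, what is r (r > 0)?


r^(n-1) = aₙ/a₁
r^8 = 786432/12 = 65536
r = 65536^(1/8)
= ±4; taking r > 0 gives r = 4

r = 4


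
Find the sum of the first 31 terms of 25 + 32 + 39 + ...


aₙ = 25 + (31-1)×7 = 235
Sₙ = n(a₁+aₙ)/2 = 31×(25+235)/2
= 31×260/2 = 4030

S_31 = 4030


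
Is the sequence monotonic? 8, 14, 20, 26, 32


Differences: 6, 6, 6, 6
All differences > 0 → strictly INCREASING

Monotonically increasing


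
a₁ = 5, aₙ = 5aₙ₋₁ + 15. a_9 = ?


Computing step by step:
a_1 = 5
a_2 = 40
a_3 = 215
a_4 = 1090
a_5 = 5465
a_6 = 27340
a_7 = 136715
a_8 = 683590
a_9 = 3417965


a_9 = 3417965


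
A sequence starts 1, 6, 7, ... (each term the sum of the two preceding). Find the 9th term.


Computing iteratively: 1, 6, 7, 13, 20, 33, 53, 86, 139
a_9 = 139

a_9 = 139


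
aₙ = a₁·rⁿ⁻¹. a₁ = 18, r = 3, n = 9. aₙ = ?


aₙ = a₁·r^(n-1)
= 18×3^8
= 18×6561
= 118098

a_9 = 118098


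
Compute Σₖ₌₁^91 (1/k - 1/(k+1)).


Telescoping: adjacent terms cancel.
= 1/1 - 1/92
= 1 - 1/92 = 91/92

Sum = 91/92


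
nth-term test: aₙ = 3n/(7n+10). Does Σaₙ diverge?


lim(n→∞) 3n/(7n+10) = 3/7 = 3/7  (divide numerator and denominator by n)
lim aₙ = 3/7 ≠ 0 → series DIVERGES

Diverges (lim aₙ = 3/7 ≠ 0)


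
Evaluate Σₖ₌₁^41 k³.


n(n+1)/2 = 41×42/2 = 861
Σk³ = 861² = 741321

Σk³ = 741321


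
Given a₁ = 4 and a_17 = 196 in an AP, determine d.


d = (aₙ - a₁)/(n-1)
= (196 - 4)/(17-1)
= 192/16 = 12

d = 12


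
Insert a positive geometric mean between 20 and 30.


GM = √(20×30) = √600 = 24.4949

GM = 24.4949


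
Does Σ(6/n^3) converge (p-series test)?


p-series test: Σ c/n^p converges if p > 1, diverges if p ≤ 1 (constant c > 0 doesn't affect convergence).
p = 3
3 > 1 → CONVERGES

Converges (p = 3 > 1)


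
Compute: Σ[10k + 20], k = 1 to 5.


Σ(10k+20) = 10·Σk + 20·n
= 10·15 + 20·5
= 150 + 100 = 250

Σ = 250


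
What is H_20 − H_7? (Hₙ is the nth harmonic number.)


Σₖ₌8^20 1/k = 1/8 + 1/9 + 1/10 + ... + 1/20
= 77976391/77597520
≈ 1.0049

Sum = 77976391/77597520 ≈ 1.0049


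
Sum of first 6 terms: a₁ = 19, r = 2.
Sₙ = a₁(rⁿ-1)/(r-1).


Sₙ = 19×(2^6 - 1)/(2 - 1)
= 19×(64 - 1)/1
= 19×63/1
= 1197

S_6 = 1197


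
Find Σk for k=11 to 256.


Σₖ₌11^256 k = Σₖ₌₁^256 k − Σₖ₌₁^10 k
= 256·257/2 − 10·11/2
= 32896 − 55 = 32841

Σk = 32841
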